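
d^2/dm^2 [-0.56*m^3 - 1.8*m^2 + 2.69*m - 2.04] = -3.36*m - 3.6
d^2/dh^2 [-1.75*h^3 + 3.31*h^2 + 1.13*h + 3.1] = 6.62 - 10.5*h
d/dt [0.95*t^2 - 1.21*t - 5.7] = 1.9*t - 1.21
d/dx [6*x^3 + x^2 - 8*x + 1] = 18*x^2 + 2*x - 8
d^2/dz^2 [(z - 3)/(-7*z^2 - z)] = 2*(-49*z^3 + 441*z^2 + 63*z + 3)/(z^3*(343*z^3 + 147*z^2 + 21*z + 1))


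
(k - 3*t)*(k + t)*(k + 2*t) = k^3 - 7*k*t^2 - 6*t^3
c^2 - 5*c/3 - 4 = (c - 3)*(c + 4/3)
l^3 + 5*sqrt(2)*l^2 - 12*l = l*(l - sqrt(2))*(l + 6*sqrt(2))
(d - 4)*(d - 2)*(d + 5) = d^3 - d^2 - 22*d + 40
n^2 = n^2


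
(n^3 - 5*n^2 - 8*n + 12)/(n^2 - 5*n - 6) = (n^2 + n - 2)/(n + 1)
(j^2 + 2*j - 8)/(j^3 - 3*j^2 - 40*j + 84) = (j + 4)/(j^2 - j - 42)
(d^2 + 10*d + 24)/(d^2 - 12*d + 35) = (d^2 + 10*d + 24)/(d^2 - 12*d + 35)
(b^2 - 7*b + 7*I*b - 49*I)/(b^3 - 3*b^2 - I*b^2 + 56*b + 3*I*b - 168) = (b - 7)/(b^2 - b*(3 + 8*I) + 24*I)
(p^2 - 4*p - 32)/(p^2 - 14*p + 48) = (p + 4)/(p - 6)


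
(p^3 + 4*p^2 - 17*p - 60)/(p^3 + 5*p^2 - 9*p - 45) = (p - 4)/(p - 3)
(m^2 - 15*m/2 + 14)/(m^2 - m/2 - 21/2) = (m - 4)/(m + 3)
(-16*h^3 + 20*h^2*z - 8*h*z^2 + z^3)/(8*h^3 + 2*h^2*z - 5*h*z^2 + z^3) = (-2*h + z)/(h + z)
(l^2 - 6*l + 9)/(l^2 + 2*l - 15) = (l - 3)/(l + 5)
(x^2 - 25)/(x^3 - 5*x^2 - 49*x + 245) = (x + 5)/(x^2 - 49)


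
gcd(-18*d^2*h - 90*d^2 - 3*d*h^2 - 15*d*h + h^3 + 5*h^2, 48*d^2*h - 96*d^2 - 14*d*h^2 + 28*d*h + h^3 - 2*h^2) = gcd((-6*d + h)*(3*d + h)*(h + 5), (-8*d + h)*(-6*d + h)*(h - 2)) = 6*d - h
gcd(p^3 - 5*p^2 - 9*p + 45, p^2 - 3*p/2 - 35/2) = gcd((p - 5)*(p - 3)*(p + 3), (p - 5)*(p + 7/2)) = p - 5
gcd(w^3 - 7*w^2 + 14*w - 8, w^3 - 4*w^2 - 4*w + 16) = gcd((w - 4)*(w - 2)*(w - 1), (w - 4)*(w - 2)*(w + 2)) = w^2 - 6*w + 8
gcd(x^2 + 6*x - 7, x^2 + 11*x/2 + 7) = 1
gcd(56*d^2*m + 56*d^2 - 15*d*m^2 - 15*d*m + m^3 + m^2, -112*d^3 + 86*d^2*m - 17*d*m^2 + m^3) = 56*d^2 - 15*d*m + m^2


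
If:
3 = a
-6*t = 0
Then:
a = 3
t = 0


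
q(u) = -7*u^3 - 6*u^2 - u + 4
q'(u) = -21*u^2 - 12*u - 1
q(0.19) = 3.55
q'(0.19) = -4.04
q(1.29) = -22.30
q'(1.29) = -51.43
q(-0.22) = 4.00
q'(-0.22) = 0.62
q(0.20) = 3.50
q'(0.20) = -4.24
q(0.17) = 3.62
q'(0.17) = -3.65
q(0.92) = -7.45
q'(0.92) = -29.81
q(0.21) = 3.46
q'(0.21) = -4.45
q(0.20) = 3.50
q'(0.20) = -4.24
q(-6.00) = 1306.00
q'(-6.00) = -685.00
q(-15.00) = 22294.00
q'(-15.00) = -4546.00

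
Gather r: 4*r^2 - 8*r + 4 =4*r^2 - 8*r + 4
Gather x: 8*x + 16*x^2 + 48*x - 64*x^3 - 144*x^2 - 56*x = -64*x^3 - 128*x^2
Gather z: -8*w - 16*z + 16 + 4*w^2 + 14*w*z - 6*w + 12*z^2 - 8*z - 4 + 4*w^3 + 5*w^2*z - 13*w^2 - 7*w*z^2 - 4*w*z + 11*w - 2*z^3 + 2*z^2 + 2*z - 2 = 4*w^3 - 9*w^2 - 3*w - 2*z^3 + z^2*(14 - 7*w) + z*(5*w^2 + 10*w - 22) + 10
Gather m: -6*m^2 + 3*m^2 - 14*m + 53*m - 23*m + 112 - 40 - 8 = -3*m^2 + 16*m + 64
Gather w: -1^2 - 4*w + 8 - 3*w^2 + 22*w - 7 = -3*w^2 + 18*w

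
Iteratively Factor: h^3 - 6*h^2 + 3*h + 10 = (h + 1)*(h^2 - 7*h + 10) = (h - 2)*(h + 1)*(h - 5)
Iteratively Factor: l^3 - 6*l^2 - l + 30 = (l - 5)*(l^2 - l - 6) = (l - 5)*(l + 2)*(l - 3)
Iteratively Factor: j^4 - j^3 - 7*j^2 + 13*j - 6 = (j + 3)*(j^3 - 4*j^2 + 5*j - 2) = (j - 2)*(j + 3)*(j^2 - 2*j + 1) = (j - 2)*(j - 1)*(j + 3)*(j - 1)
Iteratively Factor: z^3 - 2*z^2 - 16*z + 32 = (z + 4)*(z^2 - 6*z + 8) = (z - 4)*(z + 4)*(z - 2)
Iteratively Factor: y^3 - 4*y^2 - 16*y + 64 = (y - 4)*(y^2 - 16) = (y - 4)*(y + 4)*(y - 4)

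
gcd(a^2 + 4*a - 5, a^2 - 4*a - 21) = 1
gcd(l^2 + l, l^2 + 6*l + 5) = l + 1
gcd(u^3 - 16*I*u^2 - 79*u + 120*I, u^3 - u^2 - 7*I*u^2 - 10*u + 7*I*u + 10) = u - 5*I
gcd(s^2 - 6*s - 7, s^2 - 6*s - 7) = s^2 - 6*s - 7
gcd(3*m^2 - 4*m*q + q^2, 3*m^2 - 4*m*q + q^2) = 3*m^2 - 4*m*q + q^2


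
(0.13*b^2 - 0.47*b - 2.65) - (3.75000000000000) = 0.13*b^2 - 0.47*b - 6.4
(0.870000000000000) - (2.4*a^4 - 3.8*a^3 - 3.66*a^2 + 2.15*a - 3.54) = -2.4*a^4 + 3.8*a^3 + 3.66*a^2 - 2.15*a + 4.41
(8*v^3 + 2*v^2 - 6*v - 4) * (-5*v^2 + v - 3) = -40*v^5 - 2*v^4 + 8*v^3 + 8*v^2 + 14*v + 12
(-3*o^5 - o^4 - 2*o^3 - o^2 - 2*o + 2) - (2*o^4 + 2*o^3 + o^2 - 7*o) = -3*o^5 - 3*o^4 - 4*o^3 - 2*o^2 + 5*o + 2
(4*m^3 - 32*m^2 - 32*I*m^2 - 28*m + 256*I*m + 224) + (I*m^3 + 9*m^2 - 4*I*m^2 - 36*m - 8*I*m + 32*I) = 4*m^3 + I*m^3 - 23*m^2 - 36*I*m^2 - 64*m + 248*I*m + 224 + 32*I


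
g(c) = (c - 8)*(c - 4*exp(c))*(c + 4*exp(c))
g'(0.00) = 240.00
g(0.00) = 128.00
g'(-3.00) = 75.83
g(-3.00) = -98.56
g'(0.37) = 472.70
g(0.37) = 254.83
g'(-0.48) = 106.15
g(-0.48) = 50.00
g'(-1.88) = 47.67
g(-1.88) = -31.24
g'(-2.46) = 59.84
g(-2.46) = -62.08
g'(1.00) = 1523.92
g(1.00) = 820.57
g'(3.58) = 161411.28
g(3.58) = 90953.69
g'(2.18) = 13301.87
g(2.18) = 7259.65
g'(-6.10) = 209.23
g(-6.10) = -524.66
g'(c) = (1 - 4*exp(c))*(c - 8)*(c + 4*exp(c)) + (c - 8)*(c - 4*exp(c))*(4*exp(c) + 1) + (c - 4*exp(c))*(c + 4*exp(c))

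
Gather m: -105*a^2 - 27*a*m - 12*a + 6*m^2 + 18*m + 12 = -105*a^2 - 12*a + 6*m^2 + m*(18 - 27*a) + 12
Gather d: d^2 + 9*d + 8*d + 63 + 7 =d^2 + 17*d + 70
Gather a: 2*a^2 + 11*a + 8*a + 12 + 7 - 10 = 2*a^2 + 19*a + 9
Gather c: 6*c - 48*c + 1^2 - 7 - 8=-42*c - 14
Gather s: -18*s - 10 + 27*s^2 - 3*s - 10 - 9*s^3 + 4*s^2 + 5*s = -9*s^3 + 31*s^2 - 16*s - 20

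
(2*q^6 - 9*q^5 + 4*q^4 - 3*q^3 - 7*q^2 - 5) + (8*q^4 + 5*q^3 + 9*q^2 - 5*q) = 2*q^6 - 9*q^5 + 12*q^4 + 2*q^3 + 2*q^2 - 5*q - 5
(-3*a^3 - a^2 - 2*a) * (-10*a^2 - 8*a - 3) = 30*a^5 + 34*a^4 + 37*a^3 + 19*a^2 + 6*a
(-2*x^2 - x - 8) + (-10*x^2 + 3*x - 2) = -12*x^2 + 2*x - 10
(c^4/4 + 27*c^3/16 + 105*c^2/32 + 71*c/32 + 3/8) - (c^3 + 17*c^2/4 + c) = c^4/4 + 11*c^3/16 - 31*c^2/32 + 39*c/32 + 3/8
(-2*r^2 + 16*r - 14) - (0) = -2*r^2 + 16*r - 14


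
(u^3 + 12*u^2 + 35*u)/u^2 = u + 12 + 35/u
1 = 1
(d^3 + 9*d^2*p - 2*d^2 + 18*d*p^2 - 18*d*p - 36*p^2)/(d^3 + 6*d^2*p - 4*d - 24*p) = (d + 3*p)/(d + 2)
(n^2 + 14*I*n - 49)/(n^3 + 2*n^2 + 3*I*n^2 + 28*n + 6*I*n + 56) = (n + 7*I)/(n^2 + n*(2 - 4*I) - 8*I)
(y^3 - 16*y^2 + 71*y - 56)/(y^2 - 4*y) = (y^3 - 16*y^2 + 71*y - 56)/(y*(y - 4))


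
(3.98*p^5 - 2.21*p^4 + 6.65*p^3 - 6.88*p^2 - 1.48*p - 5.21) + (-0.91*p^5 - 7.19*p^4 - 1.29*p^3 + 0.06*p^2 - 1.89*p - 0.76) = 3.07*p^5 - 9.4*p^4 + 5.36*p^3 - 6.82*p^2 - 3.37*p - 5.97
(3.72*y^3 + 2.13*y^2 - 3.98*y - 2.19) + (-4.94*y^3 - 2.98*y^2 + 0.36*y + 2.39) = -1.22*y^3 - 0.85*y^2 - 3.62*y + 0.2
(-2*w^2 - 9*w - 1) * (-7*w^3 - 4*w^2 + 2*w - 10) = 14*w^5 + 71*w^4 + 39*w^3 + 6*w^2 + 88*w + 10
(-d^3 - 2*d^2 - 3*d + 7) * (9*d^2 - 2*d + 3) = -9*d^5 - 16*d^4 - 26*d^3 + 63*d^2 - 23*d + 21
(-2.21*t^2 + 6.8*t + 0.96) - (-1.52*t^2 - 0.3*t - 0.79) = -0.69*t^2 + 7.1*t + 1.75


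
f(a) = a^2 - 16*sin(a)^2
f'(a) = 2*a - 32*sin(a)*cos(a)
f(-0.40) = -2.27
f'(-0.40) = 10.68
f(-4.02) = 6.68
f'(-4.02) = 7.68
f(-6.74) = 42.31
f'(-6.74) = -0.81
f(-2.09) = -7.69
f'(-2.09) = -17.97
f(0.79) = -7.45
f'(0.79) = -14.42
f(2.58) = 2.12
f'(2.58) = 19.58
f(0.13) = -0.25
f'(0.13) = -3.85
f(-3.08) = 9.43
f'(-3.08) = -8.13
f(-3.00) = 8.68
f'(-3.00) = -10.47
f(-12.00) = 139.39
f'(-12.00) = -38.49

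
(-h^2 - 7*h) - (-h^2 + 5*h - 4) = 4 - 12*h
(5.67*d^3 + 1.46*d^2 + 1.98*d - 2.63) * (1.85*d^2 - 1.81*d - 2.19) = 10.4895*d^5 - 7.5617*d^4 - 11.3969*d^3 - 11.6467*d^2 + 0.4241*d + 5.7597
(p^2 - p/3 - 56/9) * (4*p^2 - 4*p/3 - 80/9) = 4*p^4 - 8*p^3/3 - 100*p^2/3 + 304*p/27 + 4480/81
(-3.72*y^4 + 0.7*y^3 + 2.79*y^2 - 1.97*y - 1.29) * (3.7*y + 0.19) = -13.764*y^5 + 1.8832*y^4 + 10.456*y^3 - 6.7589*y^2 - 5.1473*y - 0.2451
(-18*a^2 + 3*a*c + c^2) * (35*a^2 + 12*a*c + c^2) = -630*a^4 - 111*a^3*c + 53*a^2*c^2 + 15*a*c^3 + c^4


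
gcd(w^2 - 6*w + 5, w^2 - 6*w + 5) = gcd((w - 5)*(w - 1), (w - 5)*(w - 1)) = w^2 - 6*w + 5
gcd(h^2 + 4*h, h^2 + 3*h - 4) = h + 4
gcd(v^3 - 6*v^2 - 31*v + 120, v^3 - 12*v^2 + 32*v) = v - 8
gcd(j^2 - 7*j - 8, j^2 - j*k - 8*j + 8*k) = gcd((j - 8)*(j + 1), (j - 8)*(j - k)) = j - 8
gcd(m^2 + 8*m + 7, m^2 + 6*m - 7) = m + 7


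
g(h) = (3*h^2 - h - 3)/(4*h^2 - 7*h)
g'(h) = (7 - 8*h)*(3*h^2 - h - 3)/(4*h^2 - 7*h)^2 + (6*h - 1)/(4*h^2 - 7*h) = (-17*h^2 + 24*h - 21)/(h^2*(16*h^2 - 56*h + 49))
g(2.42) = 1.87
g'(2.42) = -1.49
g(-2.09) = 0.38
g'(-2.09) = -0.14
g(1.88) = 5.85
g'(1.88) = -37.63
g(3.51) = 1.23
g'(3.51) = -0.24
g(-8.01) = 0.63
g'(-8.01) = -0.01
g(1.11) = 0.15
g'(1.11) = -1.90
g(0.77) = 0.66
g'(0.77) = -1.38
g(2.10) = 2.77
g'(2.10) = -5.27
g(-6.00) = 0.60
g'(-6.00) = -0.02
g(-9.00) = 0.64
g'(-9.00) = -0.01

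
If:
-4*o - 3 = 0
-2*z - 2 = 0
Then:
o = -3/4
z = -1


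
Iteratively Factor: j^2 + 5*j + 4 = (j + 1)*(j + 4)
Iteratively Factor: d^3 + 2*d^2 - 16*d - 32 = (d + 4)*(d^2 - 2*d - 8) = (d - 4)*(d + 4)*(d + 2)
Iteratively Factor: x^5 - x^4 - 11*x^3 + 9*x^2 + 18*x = (x)*(x^4 - x^3 - 11*x^2 + 9*x + 18) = x*(x - 3)*(x^3 + 2*x^2 - 5*x - 6) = x*(x - 3)*(x + 1)*(x^2 + x - 6) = x*(x - 3)*(x - 2)*(x + 1)*(x + 3)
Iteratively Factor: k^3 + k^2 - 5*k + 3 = (k - 1)*(k^2 + 2*k - 3) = (k - 1)*(k + 3)*(k - 1)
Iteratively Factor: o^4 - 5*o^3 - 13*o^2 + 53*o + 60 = (o - 4)*(o^3 - o^2 - 17*o - 15) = (o - 5)*(o - 4)*(o^2 + 4*o + 3) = (o - 5)*(o - 4)*(o + 3)*(o + 1)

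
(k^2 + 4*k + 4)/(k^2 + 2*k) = (k + 2)/k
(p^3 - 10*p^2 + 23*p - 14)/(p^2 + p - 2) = (p^2 - 9*p + 14)/(p + 2)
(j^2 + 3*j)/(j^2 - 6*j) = (j + 3)/(j - 6)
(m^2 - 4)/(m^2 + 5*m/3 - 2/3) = 3*(m - 2)/(3*m - 1)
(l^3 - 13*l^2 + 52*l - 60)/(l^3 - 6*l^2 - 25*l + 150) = (l - 2)/(l + 5)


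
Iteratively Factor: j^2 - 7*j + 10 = (j - 2)*(j - 5)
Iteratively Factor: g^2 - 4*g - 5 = (g - 5)*(g + 1)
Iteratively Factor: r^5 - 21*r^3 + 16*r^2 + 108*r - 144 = (r + 3)*(r^4 - 3*r^3 - 12*r^2 + 52*r - 48) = (r - 2)*(r + 3)*(r^3 - r^2 - 14*r + 24) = (r - 3)*(r - 2)*(r + 3)*(r^2 + 2*r - 8) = (r - 3)*(r - 2)^2*(r + 3)*(r + 4)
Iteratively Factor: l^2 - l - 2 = (l - 2)*(l + 1)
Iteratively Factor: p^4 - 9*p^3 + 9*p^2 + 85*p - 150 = (p + 3)*(p^3 - 12*p^2 + 45*p - 50) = (p - 5)*(p + 3)*(p^2 - 7*p + 10) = (p - 5)^2*(p + 3)*(p - 2)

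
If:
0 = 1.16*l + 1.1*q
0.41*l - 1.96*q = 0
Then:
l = 0.00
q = 0.00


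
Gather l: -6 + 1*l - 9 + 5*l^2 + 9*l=5*l^2 + 10*l - 15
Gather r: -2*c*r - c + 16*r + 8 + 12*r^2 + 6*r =-c + 12*r^2 + r*(22 - 2*c) + 8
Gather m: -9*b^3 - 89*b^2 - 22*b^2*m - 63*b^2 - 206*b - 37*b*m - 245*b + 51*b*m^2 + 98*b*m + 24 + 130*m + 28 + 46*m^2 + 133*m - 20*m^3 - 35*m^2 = -9*b^3 - 152*b^2 - 451*b - 20*m^3 + m^2*(51*b + 11) + m*(-22*b^2 + 61*b + 263) + 52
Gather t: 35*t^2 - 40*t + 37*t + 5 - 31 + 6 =35*t^2 - 3*t - 20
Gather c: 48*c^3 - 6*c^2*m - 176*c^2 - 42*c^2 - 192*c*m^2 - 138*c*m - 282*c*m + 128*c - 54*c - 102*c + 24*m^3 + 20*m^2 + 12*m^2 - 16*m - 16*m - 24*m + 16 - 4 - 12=48*c^3 + c^2*(-6*m - 218) + c*(-192*m^2 - 420*m - 28) + 24*m^3 + 32*m^2 - 56*m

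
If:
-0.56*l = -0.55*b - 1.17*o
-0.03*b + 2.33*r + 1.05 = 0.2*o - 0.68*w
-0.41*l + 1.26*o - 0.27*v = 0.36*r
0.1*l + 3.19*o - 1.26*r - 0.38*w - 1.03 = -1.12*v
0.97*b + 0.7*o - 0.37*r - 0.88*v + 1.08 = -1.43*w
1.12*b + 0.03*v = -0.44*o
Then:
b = -0.01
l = -0.01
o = 0.00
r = -0.28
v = 0.40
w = -0.58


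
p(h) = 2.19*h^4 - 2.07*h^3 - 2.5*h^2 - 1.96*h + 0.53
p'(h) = 8.76*h^3 - 6.21*h^2 - 5.0*h - 1.96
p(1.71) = -1.76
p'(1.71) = 15.13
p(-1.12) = 5.94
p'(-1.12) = -16.46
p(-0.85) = 2.80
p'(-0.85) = -7.58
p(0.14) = 0.20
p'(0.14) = -2.76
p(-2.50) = 107.70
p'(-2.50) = -165.15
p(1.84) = 0.67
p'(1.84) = 22.39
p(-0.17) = 0.80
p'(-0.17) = -1.33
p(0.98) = -3.72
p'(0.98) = -4.58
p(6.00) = 2289.89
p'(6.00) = 1636.64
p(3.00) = 93.65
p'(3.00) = 163.67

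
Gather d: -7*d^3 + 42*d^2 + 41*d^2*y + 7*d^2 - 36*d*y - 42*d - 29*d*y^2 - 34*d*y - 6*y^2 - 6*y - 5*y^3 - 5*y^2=-7*d^3 + d^2*(41*y + 49) + d*(-29*y^2 - 70*y - 42) - 5*y^3 - 11*y^2 - 6*y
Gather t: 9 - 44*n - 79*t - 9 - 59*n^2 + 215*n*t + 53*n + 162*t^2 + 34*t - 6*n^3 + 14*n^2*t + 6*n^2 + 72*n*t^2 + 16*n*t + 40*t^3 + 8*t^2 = -6*n^3 - 53*n^2 + 9*n + 40*t^3 + t^2*(72*n + 170) + t*(14*n^2 + 231*n - 45)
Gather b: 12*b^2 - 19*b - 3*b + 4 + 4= 12*b^2 - 22*b + 8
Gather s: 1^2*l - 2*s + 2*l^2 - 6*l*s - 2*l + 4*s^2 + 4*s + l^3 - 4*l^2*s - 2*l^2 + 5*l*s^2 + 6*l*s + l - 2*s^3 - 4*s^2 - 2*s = l^3 - 4*l^2*s + 5*l*s^2 - 2*s^3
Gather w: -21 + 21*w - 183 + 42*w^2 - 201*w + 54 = 42*w^2 - 180*w - 150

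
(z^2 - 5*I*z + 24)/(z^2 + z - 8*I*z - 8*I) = (z + 3*I)/(z + 1)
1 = 1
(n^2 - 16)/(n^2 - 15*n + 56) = (n^2 - 16)/(n^2 - 15*n + 56)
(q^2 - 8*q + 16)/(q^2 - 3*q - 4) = (q - 4)/(q + 1)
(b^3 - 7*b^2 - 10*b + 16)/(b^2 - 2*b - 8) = (b^2 - 9*b + 8)/(b - 4)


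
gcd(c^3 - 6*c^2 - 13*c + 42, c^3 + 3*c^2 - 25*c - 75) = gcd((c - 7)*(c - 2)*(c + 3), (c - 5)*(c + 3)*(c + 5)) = c + 3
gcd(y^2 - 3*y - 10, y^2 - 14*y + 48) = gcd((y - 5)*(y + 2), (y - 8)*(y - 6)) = 1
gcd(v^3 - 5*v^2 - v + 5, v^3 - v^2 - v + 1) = v^2 - 1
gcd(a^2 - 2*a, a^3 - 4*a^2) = a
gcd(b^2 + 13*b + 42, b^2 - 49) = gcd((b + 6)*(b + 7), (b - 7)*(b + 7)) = b + 7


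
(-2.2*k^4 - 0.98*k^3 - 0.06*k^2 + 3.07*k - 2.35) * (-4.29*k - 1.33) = 9.438*k^5 + 7.1302*k^4 + 1.5608*k^3 - 13.0905*k^2 + 5.9984*k + 3.1255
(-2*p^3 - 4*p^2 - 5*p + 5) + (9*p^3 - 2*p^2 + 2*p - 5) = 7*p^3 - 6*p^2 - 3*p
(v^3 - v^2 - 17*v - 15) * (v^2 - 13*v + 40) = v^5 - 14*v^4 + 36*v^3 + 166*v^2 - 485*v - 600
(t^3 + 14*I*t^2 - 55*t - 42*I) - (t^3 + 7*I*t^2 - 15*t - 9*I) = 7*I*t^2 - 40*t - 33*I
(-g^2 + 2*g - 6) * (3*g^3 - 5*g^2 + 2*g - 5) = -3*g^5 + 11*g^4 - 30*g^3 + 39*g^2 - 22*g + 30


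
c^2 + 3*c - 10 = (c - 2)*(c + 5)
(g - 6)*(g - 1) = g^2 - 7*g + 6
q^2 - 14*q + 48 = (q - 8)*(q - 6)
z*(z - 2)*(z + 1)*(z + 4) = z^4 + 3*z^3 - 6*z^2 - 8*z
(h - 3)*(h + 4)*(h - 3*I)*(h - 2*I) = h^4 + h^3 - 5*I*h^3 - 18*h^2 - 5*I*h^2 - 6*h + 60*I*h + 72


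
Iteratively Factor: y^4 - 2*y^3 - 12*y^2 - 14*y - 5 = (y - 5)*(y^3 + 3*y^2 + 3*y + 1) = (y - 5)*(y + 1)*(y^2 + 2*y + 1) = (y - 5)*(y + 1)^2*(y + 1)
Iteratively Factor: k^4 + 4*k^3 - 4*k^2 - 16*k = (k + 4)*(k^3 - 4*k) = (k - 2)*(k + 4)*(k^2 + 2*k) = (k - 2)*(k + 2)*(k + 4)*(k)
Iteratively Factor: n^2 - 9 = (n + 3)*(n - 3)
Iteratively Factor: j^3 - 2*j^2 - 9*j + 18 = (j + 3)*(j^2 - 5*j + 6) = (j - 2)*(j + 3)*(j - 3)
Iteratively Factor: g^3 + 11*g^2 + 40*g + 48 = (g + 4)*(g^2 + 7*g + 12) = (g + 4)^2*(g + 3)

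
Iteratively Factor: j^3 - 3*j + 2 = (j - 1)*(j^2 + j - 2) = (j - 1)^2*(j + 2)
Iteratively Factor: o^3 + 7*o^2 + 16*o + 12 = (o + 2)*(o^2 + 5*o + 6) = (o + 2)*(o + 3)*(o + 2)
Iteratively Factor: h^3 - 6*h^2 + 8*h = (h - 2)*(h^2 - 4*h) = (h - 4)*(h - 2)*(h)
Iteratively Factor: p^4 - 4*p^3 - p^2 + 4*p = (p - 1)*(p^3 - 3*p^2 - 4*p) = (p - 4)*(p - 1)*(p^2 + p) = (p - 4)*(p - 1)*(p + 1)*(p)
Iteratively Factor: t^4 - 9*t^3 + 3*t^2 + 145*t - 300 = (t + 4)*(t^3 - 13*t^2 + 55*t - 75) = (t - 5)*(t + 4)*(t^2 - 8*t + 15) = (t - 5)^2*(t + 4)*(t - 3)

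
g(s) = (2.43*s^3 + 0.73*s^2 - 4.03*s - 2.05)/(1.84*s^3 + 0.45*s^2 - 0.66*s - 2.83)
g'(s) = (-5.52*s^2 - 0.9*s + 0.66)*(2.43*s^3 + 0.73*s^2 - 4.03*s - 2.05)/(1.84*s^3 + 0.45*s^2 - 0.66*s - 2.83)^2 + (7.29*s^2 + 1.46*s - 4.03)/(1.84*s^3 + 0.45*s^2 - 0.66*s - 2.83) = (-0.2497*s^4 + 11.6228*s^3 - 7.983*s^2 - 2.2868*s + 10.0519)/(3.3856*s^6 + 1.656*s^5 - 2.2263*s^4 - 11.0084*s^3 - 2.1114*s^2 + 3.7356*s + 8.0089)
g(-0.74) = -0.12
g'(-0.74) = 0.32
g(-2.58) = 0.96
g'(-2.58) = -0.28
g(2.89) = 1.18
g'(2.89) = 0.11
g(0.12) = 0.87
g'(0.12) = 1.15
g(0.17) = 0.93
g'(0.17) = 1.11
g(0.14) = 0.89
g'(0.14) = 1.14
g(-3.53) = 1.13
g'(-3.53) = -0.11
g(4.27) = 1.26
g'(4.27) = 0.03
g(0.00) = 0.72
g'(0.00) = 1.26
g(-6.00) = 1.25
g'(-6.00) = -0.02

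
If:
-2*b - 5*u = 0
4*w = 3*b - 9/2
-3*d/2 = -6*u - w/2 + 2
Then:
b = 4*w/3 + 3/2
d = -9*w/5 - 56/15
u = -8*w/15 - 3/5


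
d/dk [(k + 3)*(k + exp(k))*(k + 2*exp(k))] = (k + 3)*(k + exp(k))*(2*exp(k) + 1) + (k + 3)*(k + 2*exp(k))*(exp(k) + 1) + (k + exp(k))*(k + 2*exp(k))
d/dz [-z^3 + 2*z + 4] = 2 - 3*z^2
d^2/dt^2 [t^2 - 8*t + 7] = 2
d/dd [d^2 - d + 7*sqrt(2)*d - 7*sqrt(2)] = 2*d - 1 + 7*sqrt(2)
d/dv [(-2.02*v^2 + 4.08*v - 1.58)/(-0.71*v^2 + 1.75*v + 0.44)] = (-0.638199999999999*v^2 - 4.0212*v + 4.5602)/(0.5041*v^4 - 2.485*v^3 + 2.4377*v^2 + 1.54*v + 0.1936)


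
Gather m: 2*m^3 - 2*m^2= 2*m^3 - 2*m^2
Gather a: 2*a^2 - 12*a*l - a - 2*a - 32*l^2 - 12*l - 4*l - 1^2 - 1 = 2*a^2 + a*(-12*l - 3) - 32*l^2 - 16*l - 2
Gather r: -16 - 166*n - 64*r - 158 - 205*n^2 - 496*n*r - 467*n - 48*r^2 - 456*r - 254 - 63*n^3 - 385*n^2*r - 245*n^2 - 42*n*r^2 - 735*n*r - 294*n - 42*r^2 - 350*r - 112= -63*n^3 - 450*n^2 - 927*n + r^2*(-42*n - 90) + r*(-385*n^2 - 1231*n - 870) - 540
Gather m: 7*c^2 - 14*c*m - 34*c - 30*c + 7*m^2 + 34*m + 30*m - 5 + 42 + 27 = 7*c^2 - 64*c + 7*m^2 + m*(64 - 14*c) + 64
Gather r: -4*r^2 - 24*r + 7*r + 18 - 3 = -4*r^2 - 17*r + 15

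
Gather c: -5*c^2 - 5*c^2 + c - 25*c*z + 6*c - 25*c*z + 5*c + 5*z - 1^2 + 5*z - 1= -10*c^2 + c*(12 - 50*z) + 10*z - 2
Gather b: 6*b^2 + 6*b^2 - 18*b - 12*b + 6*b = 12*b^2 - 24*b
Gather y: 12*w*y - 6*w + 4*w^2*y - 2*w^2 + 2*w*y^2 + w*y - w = -2*w^2 + 2*w*y^2 - 7*w + y*(4*w^2 + 13*w)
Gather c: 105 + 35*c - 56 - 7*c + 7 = 28*c + 56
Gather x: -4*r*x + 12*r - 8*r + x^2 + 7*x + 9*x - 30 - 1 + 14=4*r + x^2 + x*(16 - 4*r) - 17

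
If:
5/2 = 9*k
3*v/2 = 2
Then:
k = 5/18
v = 4/3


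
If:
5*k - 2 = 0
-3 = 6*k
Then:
No Solution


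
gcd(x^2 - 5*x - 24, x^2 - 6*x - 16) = x - 8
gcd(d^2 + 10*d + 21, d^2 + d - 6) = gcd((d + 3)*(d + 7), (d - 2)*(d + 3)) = d + 3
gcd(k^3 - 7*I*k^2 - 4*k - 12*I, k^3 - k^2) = 1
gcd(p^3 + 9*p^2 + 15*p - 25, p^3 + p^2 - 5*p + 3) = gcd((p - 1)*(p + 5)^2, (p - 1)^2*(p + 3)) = p - 1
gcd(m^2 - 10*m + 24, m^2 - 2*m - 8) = m - 4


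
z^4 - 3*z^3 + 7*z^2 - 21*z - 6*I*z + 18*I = (z - 3)*(z - 2*I)*(z - I)*(z + 3*I)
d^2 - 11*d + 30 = (d - 6)*(d - 5)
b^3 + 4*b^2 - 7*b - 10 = (b - 2)*(b + 1)*(b + 5)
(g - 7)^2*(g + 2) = g^3 - 12*g^2 + 21*g + 98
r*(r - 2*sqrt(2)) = r^2 - 2*sqrt(2)*r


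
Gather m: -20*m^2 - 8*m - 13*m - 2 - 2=-20*m^2 - 21*m - 4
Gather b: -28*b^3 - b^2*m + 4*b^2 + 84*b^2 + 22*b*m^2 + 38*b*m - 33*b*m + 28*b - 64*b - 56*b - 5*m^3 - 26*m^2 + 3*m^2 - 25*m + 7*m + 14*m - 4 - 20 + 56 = -28*b^3 + b^2*(88 - m) + b*(22*m^2 + 5*m - 92) - 5*m^3 - 23*m^2 - 4*m + 32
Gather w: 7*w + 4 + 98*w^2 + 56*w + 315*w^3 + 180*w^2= 315*w^3 + 278*w^2 + 63*w + 4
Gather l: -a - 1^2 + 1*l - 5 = -a + l - 6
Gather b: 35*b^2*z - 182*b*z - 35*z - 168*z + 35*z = 35*b^2*z - 182*b*z - 168*z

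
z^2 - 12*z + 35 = (z - 7)*(z - 5)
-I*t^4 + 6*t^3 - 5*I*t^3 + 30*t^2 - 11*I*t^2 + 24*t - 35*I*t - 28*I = (t + 4)*(t - I)*(t + 7*I)*(-I*t - I)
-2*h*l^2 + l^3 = l^2*(-2*h + l)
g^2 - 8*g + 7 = (g - 7)*(g - 1)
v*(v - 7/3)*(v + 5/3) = v^3 - 2*v^2/3 - 35*v/9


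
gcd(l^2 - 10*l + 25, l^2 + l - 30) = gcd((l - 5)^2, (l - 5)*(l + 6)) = l - 5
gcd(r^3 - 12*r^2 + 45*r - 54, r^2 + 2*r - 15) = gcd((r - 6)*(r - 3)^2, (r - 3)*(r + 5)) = r - 3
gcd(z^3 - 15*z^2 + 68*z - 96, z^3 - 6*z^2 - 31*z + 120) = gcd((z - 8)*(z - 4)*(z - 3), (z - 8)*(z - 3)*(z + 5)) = z^2 - 11*z + 24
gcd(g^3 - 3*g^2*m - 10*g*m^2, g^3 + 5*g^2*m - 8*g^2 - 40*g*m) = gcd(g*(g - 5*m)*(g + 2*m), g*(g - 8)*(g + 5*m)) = g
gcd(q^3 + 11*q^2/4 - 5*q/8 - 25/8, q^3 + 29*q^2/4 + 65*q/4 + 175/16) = q^2 + 15*q/4 + 25/8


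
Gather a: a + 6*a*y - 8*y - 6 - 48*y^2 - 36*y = a*(6*y + 1) - 48*y^2 - 44*y - 6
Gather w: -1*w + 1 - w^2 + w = 1 - w^2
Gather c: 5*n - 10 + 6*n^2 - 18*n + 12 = 6*n^2 - 13*n + 2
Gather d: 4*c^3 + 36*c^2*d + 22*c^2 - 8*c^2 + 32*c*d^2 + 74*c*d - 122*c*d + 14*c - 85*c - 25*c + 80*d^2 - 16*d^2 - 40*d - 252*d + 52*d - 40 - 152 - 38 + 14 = 4*c^3 + 14*c^2 - 96*c + d^2*(32*c + 64) + d*(36*c^2 - 48*c - 240) - 216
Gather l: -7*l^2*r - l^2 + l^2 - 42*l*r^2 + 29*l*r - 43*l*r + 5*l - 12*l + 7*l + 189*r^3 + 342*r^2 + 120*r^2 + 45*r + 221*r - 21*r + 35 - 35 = -7*l^2*r + l*(-42*r^2 - 14*r) + 189*r^3 + 462*r^2 + 245*r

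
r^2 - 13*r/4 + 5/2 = (r - 2)*(r - 5/4)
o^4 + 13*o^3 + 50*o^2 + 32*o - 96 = (o - 1)*(o + 4)^2*(o + 6)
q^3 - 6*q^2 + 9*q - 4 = (q - 4)*(q - 1)^2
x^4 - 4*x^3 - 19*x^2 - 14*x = x*(x - 7)*(x + 1)*(x + 2)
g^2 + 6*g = g*(g + 6)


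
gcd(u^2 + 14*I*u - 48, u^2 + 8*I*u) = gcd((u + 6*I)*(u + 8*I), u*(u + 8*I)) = u + 8*I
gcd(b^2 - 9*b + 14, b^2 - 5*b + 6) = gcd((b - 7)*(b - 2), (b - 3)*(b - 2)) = b - 2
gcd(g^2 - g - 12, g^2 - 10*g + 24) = g - 4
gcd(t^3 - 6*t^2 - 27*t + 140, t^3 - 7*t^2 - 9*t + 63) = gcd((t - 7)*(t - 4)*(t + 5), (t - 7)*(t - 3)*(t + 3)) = t - 7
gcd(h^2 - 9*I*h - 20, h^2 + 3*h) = 1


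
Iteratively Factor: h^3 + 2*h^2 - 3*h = (h)*(h^2 + 2*h - 3) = h*(h - 1)*(h + 3)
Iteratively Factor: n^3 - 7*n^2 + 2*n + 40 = (n - 5)*(n^2 - 2*n - 8) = (n - 5)*(n - 4)*(n + 2)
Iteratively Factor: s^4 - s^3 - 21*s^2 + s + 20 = (s + 4)*(s^3 - 5*s^2 - s + 5) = (s - 1)*(s + 4)*(s^2 - 4*s - 5) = (s - 5)*(s - 1)*(s + 4)*(s + 1)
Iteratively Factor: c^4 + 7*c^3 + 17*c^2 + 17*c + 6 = (c + 1)*(c^3 + 6*c^2 + 11*c + 6) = (c + 1)*(c + 2)*(c^2 + 4*c + 3) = (c + 1)^2*(c + 2)*(c + 3)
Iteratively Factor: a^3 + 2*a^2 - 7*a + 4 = (a + 4)*(a^2 - 2*a + 1) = (a - 1)*(a + 4)*(a - 1)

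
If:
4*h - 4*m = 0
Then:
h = m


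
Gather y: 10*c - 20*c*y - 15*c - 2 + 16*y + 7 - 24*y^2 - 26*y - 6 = -5*c - 24*y^2 + y*(-20*c - 10) - 1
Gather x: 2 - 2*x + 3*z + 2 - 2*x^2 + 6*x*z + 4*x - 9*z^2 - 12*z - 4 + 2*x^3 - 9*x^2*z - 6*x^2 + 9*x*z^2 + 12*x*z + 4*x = 2*x^3 + x^2*(-9*z - 8) + x*(9*z^2 + 18*z + 6) - 9*z^2 - 9*z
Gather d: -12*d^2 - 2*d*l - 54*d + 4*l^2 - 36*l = -12*d^2 + d*(-2*l - 54) + 4*l^2 - 36*l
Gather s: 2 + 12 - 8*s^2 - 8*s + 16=-8*s^2 - 8*s + 30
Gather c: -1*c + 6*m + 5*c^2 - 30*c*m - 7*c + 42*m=5*c^2 + c*(-30*m - 8) + 48*m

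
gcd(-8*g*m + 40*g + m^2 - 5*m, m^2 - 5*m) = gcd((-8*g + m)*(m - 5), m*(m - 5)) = m - 5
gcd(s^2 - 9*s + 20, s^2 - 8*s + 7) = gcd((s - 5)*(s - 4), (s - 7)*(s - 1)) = 1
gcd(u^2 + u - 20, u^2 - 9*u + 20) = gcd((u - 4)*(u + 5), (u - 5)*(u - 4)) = u - 4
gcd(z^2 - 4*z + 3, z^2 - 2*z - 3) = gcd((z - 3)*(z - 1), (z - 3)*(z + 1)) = z - 3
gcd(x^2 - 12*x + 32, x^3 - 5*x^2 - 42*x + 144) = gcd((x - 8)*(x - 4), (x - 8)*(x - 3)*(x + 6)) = x - 8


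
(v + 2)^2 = v^2 + 4*v + 4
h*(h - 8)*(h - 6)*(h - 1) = h^4 - 15*h^3 + 62*h^2 - 48*h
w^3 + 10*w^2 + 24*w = w*(w + 4)*(w + 6)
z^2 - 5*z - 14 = (z - 7)*(z + 2)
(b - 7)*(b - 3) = b^2 - 10*b + 21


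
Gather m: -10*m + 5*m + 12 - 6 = 6 - 5*m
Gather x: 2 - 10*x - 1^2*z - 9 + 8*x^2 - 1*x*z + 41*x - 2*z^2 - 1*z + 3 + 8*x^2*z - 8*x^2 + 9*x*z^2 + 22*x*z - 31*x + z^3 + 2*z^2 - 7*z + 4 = 8*x^2*z + x*(9*z^2 + 21*z) + z^3 - 9*z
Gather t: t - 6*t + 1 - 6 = -5*t - 5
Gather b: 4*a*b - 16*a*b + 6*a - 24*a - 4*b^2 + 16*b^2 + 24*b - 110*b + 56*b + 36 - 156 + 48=-18*a + 12*b^2 + b*(-12*a - 30) - 72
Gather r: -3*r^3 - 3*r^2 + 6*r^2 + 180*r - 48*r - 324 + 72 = -3*r^3 + 3*r^2 + 132*r - 252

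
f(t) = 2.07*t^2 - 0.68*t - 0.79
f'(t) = 4.14*t - 0.68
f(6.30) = 77.08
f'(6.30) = 25.40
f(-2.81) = 17.47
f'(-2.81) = -12.31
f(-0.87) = 1.37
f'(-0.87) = -4.28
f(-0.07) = -0.73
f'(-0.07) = -0.97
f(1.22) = 1.46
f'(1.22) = 4.37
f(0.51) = -0.60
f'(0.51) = 1.43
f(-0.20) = -0.57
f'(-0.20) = -1.51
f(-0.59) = 0.33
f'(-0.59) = -3.12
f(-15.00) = 475.16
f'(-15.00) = -62.78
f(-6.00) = 77.81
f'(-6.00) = -25.52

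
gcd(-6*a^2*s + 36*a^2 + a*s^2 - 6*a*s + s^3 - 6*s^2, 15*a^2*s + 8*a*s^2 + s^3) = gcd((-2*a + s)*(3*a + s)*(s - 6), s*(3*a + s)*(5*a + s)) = 3*a + s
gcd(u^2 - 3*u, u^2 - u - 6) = u - 3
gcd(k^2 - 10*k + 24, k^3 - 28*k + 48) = k - 4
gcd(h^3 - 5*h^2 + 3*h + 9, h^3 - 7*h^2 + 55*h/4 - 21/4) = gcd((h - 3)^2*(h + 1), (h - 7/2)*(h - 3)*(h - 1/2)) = h - 3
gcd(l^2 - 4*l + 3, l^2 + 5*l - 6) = l - 1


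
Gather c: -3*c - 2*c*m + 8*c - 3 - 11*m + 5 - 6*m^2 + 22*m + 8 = c*(5 - 2*m) - 6*m^2 + 11*m + 10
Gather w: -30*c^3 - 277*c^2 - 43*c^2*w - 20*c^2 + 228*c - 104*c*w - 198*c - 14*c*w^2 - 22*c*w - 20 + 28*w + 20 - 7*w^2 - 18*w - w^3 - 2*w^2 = -30*c^3 - 297*c^2 + 30*c - w^3 + w^2*(-14*c - 9) + w*(-43*c^2 - 126*c + 10)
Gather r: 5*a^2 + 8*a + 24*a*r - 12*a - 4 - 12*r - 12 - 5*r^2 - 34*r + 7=5*a^2 - 4*a - 5*r^2 + r*(24*a - 46) - 9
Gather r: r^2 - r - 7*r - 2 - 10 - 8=r^2 - 8*r - 20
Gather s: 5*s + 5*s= 10*s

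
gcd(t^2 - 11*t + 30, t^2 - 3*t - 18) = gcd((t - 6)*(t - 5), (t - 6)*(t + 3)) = t - 6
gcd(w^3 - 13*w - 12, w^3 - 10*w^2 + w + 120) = w + 3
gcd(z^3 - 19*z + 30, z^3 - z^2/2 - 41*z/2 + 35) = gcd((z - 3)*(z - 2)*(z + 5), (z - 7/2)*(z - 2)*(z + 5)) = z^2 + 3*z - 10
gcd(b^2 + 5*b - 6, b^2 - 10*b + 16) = 1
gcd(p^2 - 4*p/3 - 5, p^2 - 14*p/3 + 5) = p - 3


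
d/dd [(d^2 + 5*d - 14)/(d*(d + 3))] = 2*(-d^2 + 14*d + 21)/(d^2*(d^2 + 6*d + 9))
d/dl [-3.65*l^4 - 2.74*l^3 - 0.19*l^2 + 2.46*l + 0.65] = -14.6*l^3 - 8.22*l^2 - 0.38*l + 2.46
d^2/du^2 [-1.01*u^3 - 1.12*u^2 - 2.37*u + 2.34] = -6.06*u - 2.24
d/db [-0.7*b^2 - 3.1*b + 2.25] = -1.4*b - 3.1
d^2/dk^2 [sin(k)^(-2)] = 2*(cos(2*k) + 2)/sin(k)^4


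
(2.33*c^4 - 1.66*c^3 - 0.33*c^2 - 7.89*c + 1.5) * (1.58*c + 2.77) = 3.6814*c^5 + 3.8313*c^4 - 5.1196*c^3 - 13.3803*c^2 - 19.4853*c + 4.155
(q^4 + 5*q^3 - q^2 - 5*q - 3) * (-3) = -3*q^4 - 15*q^3 + 3*q^2 + 15*q + 9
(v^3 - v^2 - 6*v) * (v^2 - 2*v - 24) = v^5 - 3*v^4 - 28*v^3 + 36*v^2 + 144*v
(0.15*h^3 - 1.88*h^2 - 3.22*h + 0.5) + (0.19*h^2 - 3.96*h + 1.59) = 0.15*h^3 - 1.69*h^2 - 7.18*h + 2.09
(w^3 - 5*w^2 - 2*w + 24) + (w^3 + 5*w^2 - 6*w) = 2*w^3 - 8*w + 24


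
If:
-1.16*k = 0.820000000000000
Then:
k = -0.71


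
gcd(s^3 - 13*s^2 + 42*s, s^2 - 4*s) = s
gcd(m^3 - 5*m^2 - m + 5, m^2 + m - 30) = m - 5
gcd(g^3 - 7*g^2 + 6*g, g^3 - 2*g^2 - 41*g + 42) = g - 1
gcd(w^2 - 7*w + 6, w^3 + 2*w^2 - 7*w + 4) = w - 1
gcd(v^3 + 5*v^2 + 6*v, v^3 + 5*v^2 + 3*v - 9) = v + 3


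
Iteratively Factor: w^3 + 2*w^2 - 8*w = (w)*(w^2 + 2*w - 8) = w*(w - 2)*(w + 4)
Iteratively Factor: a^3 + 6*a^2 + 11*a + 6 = (a + 1)*(a^2 + 5*a + 6) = (a + 1)*(a + 2)*(a + 3)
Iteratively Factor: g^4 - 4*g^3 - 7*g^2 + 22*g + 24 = (g + 1)*(g^3 - 5*g^2 - 2*g + 24) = (g - 3)*(g + 1)*(g^2 - 2*g - 8) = (g - 4)*(g - 3)*(g + 1)*(g + 2)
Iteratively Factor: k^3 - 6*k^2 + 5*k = (k)*(k^2 - 6*k + 5) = k*(k - 1)*(k - 5)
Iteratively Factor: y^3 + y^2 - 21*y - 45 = (y + 3)*(y^2 - 2*y - 15) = (y + 3)^2*(y - 5)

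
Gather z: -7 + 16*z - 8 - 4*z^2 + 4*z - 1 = -4*z^2 + 20*z - 16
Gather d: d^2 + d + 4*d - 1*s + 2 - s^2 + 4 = d^2 + 5*d - s^2 - s + 6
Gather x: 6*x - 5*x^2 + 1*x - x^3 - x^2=-x^3 - 6*x^2 + 7*x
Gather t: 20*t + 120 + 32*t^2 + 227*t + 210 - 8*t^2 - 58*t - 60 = 24*t^2 + 189*t + 270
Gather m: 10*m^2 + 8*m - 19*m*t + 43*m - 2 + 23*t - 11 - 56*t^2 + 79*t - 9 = 10*m^2 + m*(51 - 19*t) - 56*t^2 + 102*t - 22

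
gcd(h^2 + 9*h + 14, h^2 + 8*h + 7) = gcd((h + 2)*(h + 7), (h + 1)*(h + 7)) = h + 7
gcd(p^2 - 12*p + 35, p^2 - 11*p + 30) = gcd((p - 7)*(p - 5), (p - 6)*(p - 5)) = p - 5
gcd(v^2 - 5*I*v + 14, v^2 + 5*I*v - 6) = v + 2*I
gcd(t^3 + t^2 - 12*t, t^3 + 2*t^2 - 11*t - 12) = t^2 + t - 12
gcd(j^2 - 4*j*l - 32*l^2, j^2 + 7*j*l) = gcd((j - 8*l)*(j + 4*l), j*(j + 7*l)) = 1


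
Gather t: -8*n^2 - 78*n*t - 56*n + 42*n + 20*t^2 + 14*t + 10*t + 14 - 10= -8*n^2 - 14*n + 20*t^2 + t*(24 - 78*n) + 4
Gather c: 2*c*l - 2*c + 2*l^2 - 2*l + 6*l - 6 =c*(2*l - 2) + 2*l^2 + 4*l - 6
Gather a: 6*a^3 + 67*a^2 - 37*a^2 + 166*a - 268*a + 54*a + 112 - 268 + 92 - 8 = 6*a^3 + 30*a^2 - 48*a - 72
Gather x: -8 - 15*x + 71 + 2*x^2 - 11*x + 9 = 2*x^2 - 26*x + 72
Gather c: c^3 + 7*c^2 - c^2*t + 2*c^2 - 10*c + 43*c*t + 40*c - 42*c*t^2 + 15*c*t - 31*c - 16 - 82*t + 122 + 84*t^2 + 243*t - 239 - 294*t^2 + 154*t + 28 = c^3 + c^2*(9 - t) + c*(-42*t^2 + 58*t - 1) - 210*t^2 + 315*t - 105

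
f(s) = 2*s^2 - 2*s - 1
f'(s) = 4*s - 2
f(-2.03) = 11.30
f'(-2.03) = -10.12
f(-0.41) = 0.16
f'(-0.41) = -3.64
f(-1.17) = 4.08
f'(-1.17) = -6.68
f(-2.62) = 17.97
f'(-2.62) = -12.48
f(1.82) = 1.98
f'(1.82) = 5.28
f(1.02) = -0.96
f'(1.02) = 2.08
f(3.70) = 18.98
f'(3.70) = 12.80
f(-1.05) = 3.30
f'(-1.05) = -6.20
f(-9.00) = 179.00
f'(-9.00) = -38.00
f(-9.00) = 179.00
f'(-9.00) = -38.00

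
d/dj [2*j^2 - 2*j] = 4*j - 2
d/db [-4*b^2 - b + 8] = -8*b - 1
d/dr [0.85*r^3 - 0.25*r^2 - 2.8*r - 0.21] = 2.55*r^2 - 0.5*r - 2.8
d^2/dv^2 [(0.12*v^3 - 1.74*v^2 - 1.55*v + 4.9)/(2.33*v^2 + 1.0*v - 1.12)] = (8.88178419700125e-16*v^5 - 7.85488599999998*v^3 + 131.559036*v^2 + 45.135888*v + 27.536768)/(12.649337*v^6 + 16.2867*v^5 - 11.251104*v^4 - 14.6576*v^3 + 5.408256*v^2 + 3.7632*v - 1.404928)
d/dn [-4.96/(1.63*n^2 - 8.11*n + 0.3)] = (16.1696*n - 40.2256)/(1.63*n^2 - 8.11*n + 0.3)^2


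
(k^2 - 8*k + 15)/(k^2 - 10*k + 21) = (k - 5)/(k - 7)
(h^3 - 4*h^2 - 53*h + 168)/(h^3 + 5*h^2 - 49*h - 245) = (h^2 - 11*h + 24)/(h^2 - 2*h - 35)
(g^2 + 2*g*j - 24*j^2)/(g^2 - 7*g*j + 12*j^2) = (g + 6*j)/(g - 3*j)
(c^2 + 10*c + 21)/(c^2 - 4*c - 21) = (c + 7)/(c - 7)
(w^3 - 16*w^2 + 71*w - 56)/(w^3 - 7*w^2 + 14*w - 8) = (w^2 - 15*w + 56)/(w^2 - 6*w + 8)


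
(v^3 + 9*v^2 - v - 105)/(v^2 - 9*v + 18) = (v^2 + 12*v + 35)/(v - 6)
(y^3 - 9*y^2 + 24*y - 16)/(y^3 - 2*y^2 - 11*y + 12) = (y - 4)/(y + 3)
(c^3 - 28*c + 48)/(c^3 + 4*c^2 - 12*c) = (c - 4)/c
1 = 1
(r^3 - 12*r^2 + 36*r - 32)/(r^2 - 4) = (r^2 - 10*r + 16)/(r + 2)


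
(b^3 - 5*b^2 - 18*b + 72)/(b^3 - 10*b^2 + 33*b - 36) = (b^2 - 2*b - 24)/(b^2 - 7*b + 12)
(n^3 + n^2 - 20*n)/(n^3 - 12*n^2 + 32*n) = (n + 5)/(n - 8)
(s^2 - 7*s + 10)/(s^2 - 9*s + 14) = (s - 5)/(s - 7)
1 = 1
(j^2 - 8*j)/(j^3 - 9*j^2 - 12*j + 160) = j/(j^2 - j - 20)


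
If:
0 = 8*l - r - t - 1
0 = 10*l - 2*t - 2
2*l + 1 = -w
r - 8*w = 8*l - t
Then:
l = -7/16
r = -21/16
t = -51/16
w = -1/8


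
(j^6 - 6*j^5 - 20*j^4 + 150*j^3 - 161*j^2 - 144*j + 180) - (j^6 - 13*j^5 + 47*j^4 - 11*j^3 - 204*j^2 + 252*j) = 7*j^5 - 67*j^4 + 161*j^3 + 43*j^2 - 396*j + 180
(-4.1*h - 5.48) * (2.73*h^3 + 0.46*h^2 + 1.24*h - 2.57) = -11.193*h^4 - 16.8464*h^3 - 7.6048*h^2 + 3.7418*h + 14.0836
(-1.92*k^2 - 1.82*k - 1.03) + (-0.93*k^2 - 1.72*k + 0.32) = -2.85*k^2 - 3.54*k - 0.71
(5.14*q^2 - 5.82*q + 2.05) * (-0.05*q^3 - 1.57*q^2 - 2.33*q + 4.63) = -0.257*q^5 - 7.7788*q^4 - 2.9413*q^3 + 34.1403*q^2 - 31.7231*q + 9.4915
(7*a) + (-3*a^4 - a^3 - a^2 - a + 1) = -3*a^4 - a^3 - a^2 + 6*a + 1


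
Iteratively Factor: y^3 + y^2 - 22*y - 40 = (y + 4)*(y^2 - 3*y - 10) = (y + 2)*(y + 4)*(y - 5)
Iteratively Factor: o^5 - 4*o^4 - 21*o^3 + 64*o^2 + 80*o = (o + 1)*(o^4 - 5*o^3 - 16*o^2 + 80*o) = (o + 1)*(o + 4)*(o^3 - 9*o^2 + 20*o) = o*(o + 1)*(o + 4)*(o^2 - 9*o + 20) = o*(o - 5)*(o + 1)*(o + 4)*(o - 4)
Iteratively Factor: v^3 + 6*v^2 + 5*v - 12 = (v - 1)*(v^2 + 7*v + 12) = (v - 1)*(v + 3)*(v + 4)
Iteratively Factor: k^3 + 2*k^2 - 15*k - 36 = (k - 4)*(k^2 + 6*k + 9) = (k - 4)*(k + 3)*(k + 3)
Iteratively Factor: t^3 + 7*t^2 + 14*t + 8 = (t + 4)*(t^2 + 3*t + 2) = (t + 1)*(t + 4)*(t + 2)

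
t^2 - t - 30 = (t - 6)*(t + 5)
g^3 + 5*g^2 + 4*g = g*(g + 1)*(g + 4)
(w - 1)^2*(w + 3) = w^3 + w^2 - 5*w + 3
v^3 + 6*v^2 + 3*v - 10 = (v - 1)*(v + 2)*(v + 5)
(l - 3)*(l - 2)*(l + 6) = l^3 + l^2 - 24*l + 36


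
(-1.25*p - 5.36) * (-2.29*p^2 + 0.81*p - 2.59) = 2.8625*p^3 + 11.2619*p^2 - 1.1041*p + 13.8824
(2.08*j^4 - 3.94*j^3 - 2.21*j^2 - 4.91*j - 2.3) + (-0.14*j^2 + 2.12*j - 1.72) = 2.08*j^4 - 3.94*j^3 - 2.35*j^2 - 2.79*j - 4.02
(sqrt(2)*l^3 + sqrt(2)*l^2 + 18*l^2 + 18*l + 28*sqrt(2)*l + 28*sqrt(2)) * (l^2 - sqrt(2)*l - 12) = sqrt(2)*l^5 + sqrt(2)*l^4 + 16*l^4 - 2*sqrt(2)*l^3 + 16*l^3 - 272*l^2 - 2*sqrt(2)*l^2 - 336*sqrt(2)*l - 272*l - 336*sqrt(2)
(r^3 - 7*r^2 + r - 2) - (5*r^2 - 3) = r^3 - 12*r^2 + r + 1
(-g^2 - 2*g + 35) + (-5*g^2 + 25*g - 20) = -6*g^2 + 23*g + 15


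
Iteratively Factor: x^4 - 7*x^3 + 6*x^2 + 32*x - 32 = (x - 4)*(x^3 - 3*x^2 - 6*x + 8) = (x - 4)^2*(x^2 + x - 2) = (x - 4)^2*(x + 2)*(x - 1)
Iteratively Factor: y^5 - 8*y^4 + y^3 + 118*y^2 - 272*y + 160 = (y - 4)*(y^4 - 4*y^3 - 15*y^2 + 58*y - 40) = (y - 4)*(y - 2)*(y^3 - 2*y^2 - 19*y + 20) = (y - 5)*(y - 4)*(y - 2)*(y^2 + 3*y - 4) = (y - 5)*(y - 4)*(y - 2)*(y - 1)*(y + 4)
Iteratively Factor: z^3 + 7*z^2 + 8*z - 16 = (z + 4)*(z^2 + 3*z - 4) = (z + 4)^2*(z - 1)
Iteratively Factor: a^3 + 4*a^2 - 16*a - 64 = (a + 4)*(a^2 - 16) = (a - 4)*(a + 4)*(a + 4)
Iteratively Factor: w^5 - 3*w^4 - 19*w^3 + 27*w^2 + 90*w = (w)*(w^4 - 3*w^3 - 19*w^2 + 27*w + 90) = w*(w - 3)*(w^3 - 19*w - 30) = w*(w - 3)*(w + 3)*(w^2 - 3*w - 10) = w*(w - 3)*(w + 2)*(w + 3)*(w - 5)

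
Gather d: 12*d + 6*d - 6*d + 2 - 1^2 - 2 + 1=12*d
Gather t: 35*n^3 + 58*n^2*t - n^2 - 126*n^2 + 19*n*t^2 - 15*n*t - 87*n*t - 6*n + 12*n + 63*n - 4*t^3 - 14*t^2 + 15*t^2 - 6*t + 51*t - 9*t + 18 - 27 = 35*n^3 - 127*n^2 + 69*n - 4*t^3 + t^2*(19*n + 1) + t*(58*n^2 - 102*n + 36) - 9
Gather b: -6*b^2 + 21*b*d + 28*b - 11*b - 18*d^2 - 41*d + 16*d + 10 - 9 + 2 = -6*b^2 + b*(21*d + 17) - 18*d^2 - 25*d + 3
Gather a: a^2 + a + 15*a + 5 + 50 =a^2 + 16*a + 55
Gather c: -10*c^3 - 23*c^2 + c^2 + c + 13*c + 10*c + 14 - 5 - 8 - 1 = -10*c^3 - 22*c^2 + 24*c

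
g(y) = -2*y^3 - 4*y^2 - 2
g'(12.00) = -960.00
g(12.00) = -4034.00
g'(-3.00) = -30.00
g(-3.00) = 16.00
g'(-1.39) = -0.47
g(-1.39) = -4.36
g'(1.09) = -15.85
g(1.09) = -9.34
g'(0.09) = -0.77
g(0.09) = -2.03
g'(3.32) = -92.69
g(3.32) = -119.28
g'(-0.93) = 2.25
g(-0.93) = -3.85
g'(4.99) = -189.32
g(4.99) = -350.10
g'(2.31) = -50.50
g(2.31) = -48.00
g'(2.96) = -76.25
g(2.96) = -88.92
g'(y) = -6*y^2 - 8*y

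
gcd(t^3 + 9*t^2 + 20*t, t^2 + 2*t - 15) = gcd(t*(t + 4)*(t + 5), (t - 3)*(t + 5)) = t + 5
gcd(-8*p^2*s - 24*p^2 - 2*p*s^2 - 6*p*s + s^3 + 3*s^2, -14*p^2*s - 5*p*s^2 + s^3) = 2*p + s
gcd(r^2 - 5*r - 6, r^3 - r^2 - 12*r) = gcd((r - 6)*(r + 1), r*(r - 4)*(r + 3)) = 1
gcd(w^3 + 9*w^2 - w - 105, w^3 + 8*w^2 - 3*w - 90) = w^2 + 2*w - 15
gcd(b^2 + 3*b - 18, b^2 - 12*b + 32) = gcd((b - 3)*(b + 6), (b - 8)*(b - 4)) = 1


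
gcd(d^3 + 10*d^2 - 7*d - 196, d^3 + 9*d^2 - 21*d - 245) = d^2 + 14*d + 49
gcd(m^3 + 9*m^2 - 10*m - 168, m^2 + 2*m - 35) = m + 7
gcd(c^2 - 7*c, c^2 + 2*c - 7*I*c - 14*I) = 1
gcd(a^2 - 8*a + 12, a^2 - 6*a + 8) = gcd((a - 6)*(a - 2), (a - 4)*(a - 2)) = a - 2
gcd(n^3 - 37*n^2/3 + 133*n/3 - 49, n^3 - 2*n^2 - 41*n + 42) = n - 7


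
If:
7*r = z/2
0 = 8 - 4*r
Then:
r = 2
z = 28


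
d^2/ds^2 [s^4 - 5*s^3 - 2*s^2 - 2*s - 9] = 12*s^2 - 30*s - 4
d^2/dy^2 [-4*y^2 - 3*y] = -8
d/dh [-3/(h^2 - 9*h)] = 3*(2*h - 9)/(h^2*(h - 9)^2)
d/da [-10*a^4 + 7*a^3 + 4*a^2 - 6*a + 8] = -40*a^3 + 21*a^2 + 8*a - 6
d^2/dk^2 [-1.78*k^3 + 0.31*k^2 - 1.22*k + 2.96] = 0.62 - 10.68*k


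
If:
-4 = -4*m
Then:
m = 1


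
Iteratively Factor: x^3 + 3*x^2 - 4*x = (x + 4)*(x^2 - x) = (x - 1)*(x + 4)*(x)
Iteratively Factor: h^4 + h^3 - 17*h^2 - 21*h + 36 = (h - 1)*(h^3 + 2*h^2 - 15*h - 36) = (h - 1)*(h + 3)*(h^2 - h - 12) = (h - 4)*(h - 1)*(h + 3)*(h + 3)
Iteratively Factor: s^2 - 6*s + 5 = (s - 1)*(s - 5)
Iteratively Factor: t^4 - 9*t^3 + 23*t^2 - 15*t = (t - 1)*(t^3 - 8*t^2 + 15*t) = t*(t - 1)*(t^2 - 8*t + 15) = t*(t - 3)*(t - 1)*(t - 5)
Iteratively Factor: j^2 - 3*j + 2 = (j - 2)*(j - 1)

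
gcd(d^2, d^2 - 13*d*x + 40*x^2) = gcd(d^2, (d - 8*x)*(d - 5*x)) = 1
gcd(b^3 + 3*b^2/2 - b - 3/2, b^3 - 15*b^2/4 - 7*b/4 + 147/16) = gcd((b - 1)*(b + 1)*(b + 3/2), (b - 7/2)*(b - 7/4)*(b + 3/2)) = b + 3/2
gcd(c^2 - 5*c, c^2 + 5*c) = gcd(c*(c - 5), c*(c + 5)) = c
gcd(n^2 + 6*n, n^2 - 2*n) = n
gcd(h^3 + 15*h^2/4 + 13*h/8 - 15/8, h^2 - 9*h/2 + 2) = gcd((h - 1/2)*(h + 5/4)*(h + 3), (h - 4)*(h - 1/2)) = h - 1/2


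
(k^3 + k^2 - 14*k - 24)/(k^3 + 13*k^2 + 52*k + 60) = (k^2 - k - 12)/(k^2 + 11*k + 30)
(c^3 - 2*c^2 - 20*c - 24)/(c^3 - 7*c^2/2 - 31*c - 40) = 2*(c^2 - 4*c - 12)/(2*c^2 - 11*c - 40)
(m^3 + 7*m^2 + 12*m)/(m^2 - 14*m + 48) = m*(m^2 + 7*m + 12)/(m^2 - 14*m + 48)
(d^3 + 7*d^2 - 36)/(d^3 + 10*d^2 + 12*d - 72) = (d + 3)/(d + 6)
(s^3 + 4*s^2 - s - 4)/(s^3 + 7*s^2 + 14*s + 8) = (s - 1)/(s + 2)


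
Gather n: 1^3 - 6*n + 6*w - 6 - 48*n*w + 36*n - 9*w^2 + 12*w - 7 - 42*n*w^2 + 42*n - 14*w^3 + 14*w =n*(-42*w^2 - 48*w + 72) - 14*w^3 - 9*w^2 + 32*w - 12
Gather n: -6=-6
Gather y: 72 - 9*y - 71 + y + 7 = 8 - 8*y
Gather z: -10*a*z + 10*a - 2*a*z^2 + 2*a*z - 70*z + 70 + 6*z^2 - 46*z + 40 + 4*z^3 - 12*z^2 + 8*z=10*a + 4*z^3 + z^2*(-2*a - 6) + z*(-8*a - 108) + 110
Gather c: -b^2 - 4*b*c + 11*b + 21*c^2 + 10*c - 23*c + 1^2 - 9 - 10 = -b^2 + 11*b + 21*c^2 + c*(-4*b - 13) - 18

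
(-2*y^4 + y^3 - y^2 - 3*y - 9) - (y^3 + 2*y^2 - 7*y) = -2*y^4 - 3*y^2 + 4*y - 9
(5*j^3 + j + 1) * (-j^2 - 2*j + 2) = -5*j^5 - 10*j^4 + 9*j^3 - 3*j^2 + 2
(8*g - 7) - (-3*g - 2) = 11*g - 5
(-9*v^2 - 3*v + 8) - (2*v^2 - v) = -11*v^2 - 2*v + 8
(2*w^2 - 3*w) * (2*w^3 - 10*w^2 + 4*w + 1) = 4*w^5 - 26*w^4 + 38*w^3 - 10*w^2 - 3*w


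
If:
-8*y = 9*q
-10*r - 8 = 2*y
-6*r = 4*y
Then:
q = -32/21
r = -8/7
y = 12/7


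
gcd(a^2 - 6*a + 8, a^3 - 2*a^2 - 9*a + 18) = a - 2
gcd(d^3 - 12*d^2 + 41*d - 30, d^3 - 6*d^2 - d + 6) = d^2 - 7*d + 6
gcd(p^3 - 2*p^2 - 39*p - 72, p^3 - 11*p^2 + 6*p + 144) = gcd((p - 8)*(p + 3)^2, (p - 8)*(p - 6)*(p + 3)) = p^2 - 5*p - 24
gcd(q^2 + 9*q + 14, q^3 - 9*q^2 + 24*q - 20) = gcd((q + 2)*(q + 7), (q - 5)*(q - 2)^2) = 1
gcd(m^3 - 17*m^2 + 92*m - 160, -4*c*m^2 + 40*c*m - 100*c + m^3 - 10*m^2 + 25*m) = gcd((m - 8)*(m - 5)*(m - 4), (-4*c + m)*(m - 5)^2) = m - 5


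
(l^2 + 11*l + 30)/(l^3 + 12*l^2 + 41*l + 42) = (l^2 + 11*l + 30)/(l^3 + 12*l^2 + 41*l + 42)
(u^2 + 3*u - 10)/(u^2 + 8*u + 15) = (u - 2)/(u + 3)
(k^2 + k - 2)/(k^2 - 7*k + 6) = (k + 2)/(k - 6)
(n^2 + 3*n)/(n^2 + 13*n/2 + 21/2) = 2*n/(2*n + 7)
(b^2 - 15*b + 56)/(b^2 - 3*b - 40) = (b - 7)/(b + 5)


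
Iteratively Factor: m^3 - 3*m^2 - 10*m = (m - 5)*(m^2 + 2*m) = m*(m - 5)*(m + 2)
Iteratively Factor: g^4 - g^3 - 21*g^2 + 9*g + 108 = (g - 4)*(g^3 + 3*g^2 - 9*g - 27) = (g - 4)*(g + 3)*(g^2 - 9) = (g - 4)*(g - 3)*(g + 3)*(g + 3)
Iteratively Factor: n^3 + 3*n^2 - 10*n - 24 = (n + 2)*(n^2 + n - 12) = (n + 2)*(n + 4)*(n - 3)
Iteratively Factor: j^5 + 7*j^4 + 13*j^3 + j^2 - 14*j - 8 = (j + 1)*(j^4 + 6*j^3 + 7*j^2 - 6*j - 8) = (j + 1)*(j + 2)*(j^3 + 4*j^2 - j - 4) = (j - 1)*(j + 1)*(j + 2)*(j^2 + 5*j + 4) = (j - 1)*(j + 1)^2*(j + 2)*(j + 4)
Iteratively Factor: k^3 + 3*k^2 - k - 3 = (k - 1)*(k^2 + 4*k + 3) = (k - 1)*(k + 3)*(k + 1)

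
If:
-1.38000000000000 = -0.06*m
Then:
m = 23.00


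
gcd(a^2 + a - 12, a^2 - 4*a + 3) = a - 3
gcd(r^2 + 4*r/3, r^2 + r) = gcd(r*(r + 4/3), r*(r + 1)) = r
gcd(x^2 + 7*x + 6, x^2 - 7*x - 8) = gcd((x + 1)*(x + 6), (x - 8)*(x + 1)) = x + 1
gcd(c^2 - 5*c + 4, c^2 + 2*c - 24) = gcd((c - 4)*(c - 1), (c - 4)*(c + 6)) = c - 4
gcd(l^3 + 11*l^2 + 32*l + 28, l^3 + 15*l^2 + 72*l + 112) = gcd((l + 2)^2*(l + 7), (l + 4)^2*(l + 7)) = l + 7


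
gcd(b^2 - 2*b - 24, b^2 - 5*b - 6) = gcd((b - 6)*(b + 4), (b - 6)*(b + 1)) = b - 6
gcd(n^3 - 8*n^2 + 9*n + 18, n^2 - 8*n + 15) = n - 3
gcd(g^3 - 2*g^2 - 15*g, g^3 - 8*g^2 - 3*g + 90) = g^2 - 2*g - 15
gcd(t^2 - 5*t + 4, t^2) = 1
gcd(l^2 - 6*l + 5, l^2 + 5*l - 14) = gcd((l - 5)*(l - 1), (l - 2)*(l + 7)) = 1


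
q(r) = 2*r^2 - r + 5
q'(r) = 4*r - 1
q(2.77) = 17.58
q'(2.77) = 10.08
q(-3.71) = 36.24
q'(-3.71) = -15.84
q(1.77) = 9.50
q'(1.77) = 6.08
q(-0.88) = 7.43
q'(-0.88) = -4.52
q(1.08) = 6.25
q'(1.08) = 3.32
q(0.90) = 5.72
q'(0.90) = 2.60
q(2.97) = 19.67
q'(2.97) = 10.88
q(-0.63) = 6.42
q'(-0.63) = -3.52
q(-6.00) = 83.00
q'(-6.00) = -25.00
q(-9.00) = 176.00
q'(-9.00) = -37.00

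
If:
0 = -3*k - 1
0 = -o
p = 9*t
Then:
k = -1/3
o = 0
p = 9*t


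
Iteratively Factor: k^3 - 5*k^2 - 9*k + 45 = (k - 3)*(k^2 - 2*k - 15) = (k - 5)*(k - 3)*(k + 3)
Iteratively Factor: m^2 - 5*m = (m)*(m - 5)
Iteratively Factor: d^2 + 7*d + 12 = (d + 4)*(d + 3)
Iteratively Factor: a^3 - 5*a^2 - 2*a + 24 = (a + 2)*(a^2 - 7*a + 12) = (a - 3)*(a + 2)*(a - 4)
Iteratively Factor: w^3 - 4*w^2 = (w)*(w^2 - 4*w) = w^2*(w - 4)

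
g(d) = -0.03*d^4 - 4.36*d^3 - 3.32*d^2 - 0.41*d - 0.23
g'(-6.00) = -405.53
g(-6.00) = 785.59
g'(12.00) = -2170.97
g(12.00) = -8639.39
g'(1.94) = -63.40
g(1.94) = -45.78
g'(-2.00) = -38.49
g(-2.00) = 21.71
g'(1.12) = -24.42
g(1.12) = -11.03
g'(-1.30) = -13.62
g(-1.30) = 4.19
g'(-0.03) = -0.22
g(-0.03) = -0.22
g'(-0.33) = 0.36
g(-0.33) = -0.30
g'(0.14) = -1.60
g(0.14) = -0.36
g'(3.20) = -159.53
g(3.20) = -181.55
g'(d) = -0.12*d^3 - 13.08*d^2 - 6.64*d - 0.41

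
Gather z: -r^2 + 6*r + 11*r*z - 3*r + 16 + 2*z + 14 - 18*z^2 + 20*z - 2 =-r^2 + 3*r - 18*z^2 + z*(11*r + 22) + 28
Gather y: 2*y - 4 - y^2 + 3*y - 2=-y^2 + 5*y - 6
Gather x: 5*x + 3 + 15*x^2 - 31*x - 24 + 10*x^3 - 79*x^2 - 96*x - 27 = 10*x^3 - 64*x^2 - 122*x - 48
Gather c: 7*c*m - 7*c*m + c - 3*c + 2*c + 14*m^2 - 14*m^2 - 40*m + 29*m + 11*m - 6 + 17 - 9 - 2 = 0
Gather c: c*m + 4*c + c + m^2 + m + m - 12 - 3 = c*(m + 5) + m^2 + 2*m - 15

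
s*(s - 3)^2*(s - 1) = s^4 - 7*s^3 + 15*s^2 - 9*s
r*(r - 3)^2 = r^3 - 6*r^2 + 9*r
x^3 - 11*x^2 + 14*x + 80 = (x - 8)*(x - 5)*(x + 2)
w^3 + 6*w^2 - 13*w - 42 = (w - 3)*(w + 2)*(w + 7)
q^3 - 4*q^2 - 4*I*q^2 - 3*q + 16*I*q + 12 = (q - 4)*(q - 3*I)*(q - I)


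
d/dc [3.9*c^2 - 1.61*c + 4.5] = 7.8*c - 1.61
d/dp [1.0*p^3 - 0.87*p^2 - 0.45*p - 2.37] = 3.0*p^2 - 1.74*p - 0.45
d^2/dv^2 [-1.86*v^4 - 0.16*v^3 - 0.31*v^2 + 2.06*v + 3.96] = -22.32*v^2 - 0.96*v - 0.62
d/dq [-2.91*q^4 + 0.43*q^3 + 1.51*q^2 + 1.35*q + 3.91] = -11.64*q^3 + 1.29*q^2 + 3.02*q + 1.35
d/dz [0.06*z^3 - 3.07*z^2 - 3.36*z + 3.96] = 0.18*z^2 - 6.14*z - 3.36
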